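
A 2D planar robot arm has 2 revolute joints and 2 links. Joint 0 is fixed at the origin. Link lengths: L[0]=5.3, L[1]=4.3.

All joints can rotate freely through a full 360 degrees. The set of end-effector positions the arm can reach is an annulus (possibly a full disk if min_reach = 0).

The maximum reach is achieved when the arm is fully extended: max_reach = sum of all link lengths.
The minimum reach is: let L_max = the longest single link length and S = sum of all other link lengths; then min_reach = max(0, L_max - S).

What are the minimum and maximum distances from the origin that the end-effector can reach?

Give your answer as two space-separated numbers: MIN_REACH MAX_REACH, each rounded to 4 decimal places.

Answer: 1.0000 9.6000

Derivation:
Link lengths: [5.3, 4.3]
max_reach = 5.3 + 4.3 = 9.6
L_max = max([5.3, 4.3]) = 5.3
S (sum of others) = 9.6 - 5.3 = 4.3
min_reach = max(0, 5.3 - 4.3) = max(0, 1) = 1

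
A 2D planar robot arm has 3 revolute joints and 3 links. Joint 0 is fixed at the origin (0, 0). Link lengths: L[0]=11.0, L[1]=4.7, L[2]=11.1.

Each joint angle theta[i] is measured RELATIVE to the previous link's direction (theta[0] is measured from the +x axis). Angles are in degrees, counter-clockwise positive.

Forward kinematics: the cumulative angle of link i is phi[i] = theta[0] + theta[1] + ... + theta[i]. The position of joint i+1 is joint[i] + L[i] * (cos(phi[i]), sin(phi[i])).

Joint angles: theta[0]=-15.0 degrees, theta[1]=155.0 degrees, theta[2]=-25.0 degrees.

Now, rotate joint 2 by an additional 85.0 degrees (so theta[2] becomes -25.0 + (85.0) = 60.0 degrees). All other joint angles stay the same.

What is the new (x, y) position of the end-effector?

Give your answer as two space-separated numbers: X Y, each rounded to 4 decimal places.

joint[0] = (0.0000, 0.0000)  (base)
link 0: phi[0] = -15 = -15 deg
  cos(-15 deg) = 0.9659, sin(-15 deg) = -0.2588
  joint[1] = (0.0000, 0.0000) + 11 * (0.9659, -0.2588) = (0.0000 + 10.6252, 0.0000 + -2.8470) = (10.6252, -2.8470)
link 1: phi[1] = -15 + 155 = 140 deg
  cos(140 deg) = -0.7660, sin(140 deg) = 0.6428
  joint[2] = (10.6252, -2.8470) + 4.7 * (-0.7660, 0.6428) = (10.6252 + -3.6004, -2.8470 + 3.0211) = (7.0248, 0.1741)
link 2: phi[2] = -15 + 155 + 60 = 200 deg
  cos(200 deg) = -0.9397, sin(200 deg) = -0.3420
  joint[3] = (7.0248, 0.1741) + 11.1 * (-0.9397, -0.3420) = (7.0248 + -10.4306, 0.1741 + -3.7964) = (-3.4058, -3.6223)
End effector: (-3.4058, -3.6223)

Answer: -3.4058 -3.6223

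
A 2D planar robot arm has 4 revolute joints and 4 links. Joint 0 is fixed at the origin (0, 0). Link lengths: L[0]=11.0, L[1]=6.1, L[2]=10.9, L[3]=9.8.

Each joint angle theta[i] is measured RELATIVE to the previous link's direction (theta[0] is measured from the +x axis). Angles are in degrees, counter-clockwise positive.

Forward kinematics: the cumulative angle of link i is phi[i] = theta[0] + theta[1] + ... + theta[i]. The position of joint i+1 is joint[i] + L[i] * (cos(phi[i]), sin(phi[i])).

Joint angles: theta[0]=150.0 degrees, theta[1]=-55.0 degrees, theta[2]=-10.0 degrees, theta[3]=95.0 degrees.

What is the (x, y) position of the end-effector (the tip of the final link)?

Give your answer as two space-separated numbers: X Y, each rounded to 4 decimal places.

joint[0] = (0.0000, 0.0000)  (base)
link 0: phi[0] = 150 = 150 deg
  cos(150 deg) = -0.8660, sin(150 deg) = 0.5000
  joint[1] = (0.0000, 0.0000) + 11 * (-0.8660, 0.5000) = (0.0000 + -9.5263, 0.0000 + 5.5000) = (-9.5263, 5.5000)
link 1: phi[1] = 150 + -55 = 95 deg
  cos(95 deg) = -0.0872, sin(95 deg) = 0.9962
  joint[2] = (-9.5263, 5.5000) + 6.1 * (-0.0872, 0.9962) = (-9.5263 + -0.5317, 5.5000 + 6.0768) = (-10.0579, 11.5768)
link 2: phi[2] = 150 + -55 + -10 = 85 deg
  cos(85 deg) = 0.0872, sin(85 deg) = 0.9962
  joint[3] = (-10.0579, 11.5768) + 10.9 * (0.0872, 0.9962) = (-10.0579 + 0.9500, 11.5768 + 10.8585) = (-9.1079, 22.4353)
link 3: phi[3] = 150 + -55 + -10 + 95 = 180 deg
  cos(180 deg) = -1.0000, sin(180 deg) = 0.0000
  joint[4] = (-9.1079, 22.4353) + 9.8 * (-1.0000, 0.0000) = (-9.1079 + -9.8000, 22.4353 + 0.0000) = (-18.9079, 22.4353)
End effector: (-18.9079, 22.4353)

Answer: -18.9079 22.4353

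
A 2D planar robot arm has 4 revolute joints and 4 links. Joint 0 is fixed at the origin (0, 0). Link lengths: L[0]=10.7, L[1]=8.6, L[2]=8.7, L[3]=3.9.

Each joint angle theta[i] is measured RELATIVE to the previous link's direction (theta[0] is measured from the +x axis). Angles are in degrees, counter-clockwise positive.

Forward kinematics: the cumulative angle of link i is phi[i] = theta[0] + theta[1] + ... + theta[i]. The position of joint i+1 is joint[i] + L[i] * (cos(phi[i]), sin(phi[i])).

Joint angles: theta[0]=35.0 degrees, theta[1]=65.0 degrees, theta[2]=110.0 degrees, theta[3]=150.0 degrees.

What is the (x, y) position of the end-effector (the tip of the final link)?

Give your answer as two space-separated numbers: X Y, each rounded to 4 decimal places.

Answer: 3.6371 10.2566

Derivation:
joint[0] = (0.0000, 0.0000)  (base)
link 0: phi[0] = 35 = 35 deg
  cos(35 deg) = 0.8192, sin(35 deg) = 0.5736
  joint[1] = (0.0000, 0.0000) + 10.7 * (0.8192, 0.5736) = (0.0000 + 8.7649, 0.0000 + 6.1373) = (8.7649, 6.1373)
link 1: phi[1] = 35 + 65 = 100 deg
  cos(100 deg) = -0.1736, sin(100 deg) = 0.9848
  joint[2] = (8.7649, 6.1373) + 8.6 * (-0.1736, 0.9848) = (8.7649 + -1.4934, 6.1373 + 8.4693) = (7.2716, 14.6066)
link 2: phi[2] = 35 + 65 + 110 = 210 deg
  cos(210 deg) = -0.8660, sin(210 deg) = -0.5000
  joint[3] = (7.2716, 14.6066) + 8.7 * (-0.8660, -0.5000) = (7.2716 + -7.5344, 14.6066 + -4.3500) = (-0.2629, 10.2566)
link 3: phi[3] = 35 + 65 + 110 + 150 = 360 deg
  cos(360 deg) = 1.0000, sin(360 deg) = -0.0000
  joint[4] = (-0.2629, 10.2566) + 3.9 * (1.0000, -0.0000) = (-0.2629 + 3.9000, 10.2566 + -0.0000) = (3.6371, 10.2566)
End effector: (3.6371, 10.2566)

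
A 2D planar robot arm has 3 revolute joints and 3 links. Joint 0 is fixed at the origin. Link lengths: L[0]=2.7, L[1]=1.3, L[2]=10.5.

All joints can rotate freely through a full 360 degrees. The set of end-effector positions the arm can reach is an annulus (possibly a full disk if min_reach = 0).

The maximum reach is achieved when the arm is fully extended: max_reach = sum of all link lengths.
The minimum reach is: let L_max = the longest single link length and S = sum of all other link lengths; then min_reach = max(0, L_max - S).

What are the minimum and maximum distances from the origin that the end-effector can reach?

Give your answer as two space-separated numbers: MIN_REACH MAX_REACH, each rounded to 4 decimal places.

Link lengths: [2.7, 1.3, 10.5]
max_reach = 2.7 + 1.3 + 10.5 = 14.5
L_max = max([2.7, 1.3, 10.5]) = 10.5
S (sum of others) = 14.5 - 10.5 = 4
min_reach = max(0, 10.5 - 4) = max(0, 6.5) = 6.5

Answer: 6.5000 14.5000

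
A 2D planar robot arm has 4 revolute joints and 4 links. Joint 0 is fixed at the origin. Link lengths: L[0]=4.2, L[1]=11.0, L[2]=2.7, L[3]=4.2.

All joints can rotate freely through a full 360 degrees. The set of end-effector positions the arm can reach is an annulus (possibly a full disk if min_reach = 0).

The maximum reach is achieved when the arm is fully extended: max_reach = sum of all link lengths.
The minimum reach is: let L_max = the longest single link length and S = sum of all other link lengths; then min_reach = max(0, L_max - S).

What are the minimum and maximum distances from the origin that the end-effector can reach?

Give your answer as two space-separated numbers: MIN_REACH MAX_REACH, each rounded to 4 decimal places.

Link lengths: [4.2, 11.0, 2.7, 4.2]
max_reach = 4.2 + 11 + 2.7 + 4.2 = 22.1
L_max = max([4.2, 11.0, 2.7, 4.2]) = 11
S (sum of others) = 22.1 - 11 = 11.1
min_reach = max(0, 11 - 11.1) = max(0, -0.1) = 0

Answer: 0.0000 22.1000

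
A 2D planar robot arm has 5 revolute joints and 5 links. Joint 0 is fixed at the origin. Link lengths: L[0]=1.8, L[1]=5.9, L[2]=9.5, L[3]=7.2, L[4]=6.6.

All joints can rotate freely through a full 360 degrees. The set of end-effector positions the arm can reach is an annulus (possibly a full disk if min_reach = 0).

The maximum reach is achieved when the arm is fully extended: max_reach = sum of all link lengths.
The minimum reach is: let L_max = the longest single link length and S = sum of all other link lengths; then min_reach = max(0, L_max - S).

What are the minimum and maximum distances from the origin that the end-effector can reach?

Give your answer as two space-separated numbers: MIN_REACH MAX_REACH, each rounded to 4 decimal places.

Answer: 0.0000 31.0000

Derivation:
Link lengths: [1.8, 5.9, 9.5, 7.2, 6.6]
max_reach = 1.8 + 5.9 + 9.5 + 7.2 + 6.6 = 31
L_max = max([1.8, 5.9, 9.5, 7.2, 6.6]) = 9.5
S (sum of others) = 31 - 9.5 = 21.5
min_reach = max(0, 9.5 - 21.5) = max(0, -12) = 0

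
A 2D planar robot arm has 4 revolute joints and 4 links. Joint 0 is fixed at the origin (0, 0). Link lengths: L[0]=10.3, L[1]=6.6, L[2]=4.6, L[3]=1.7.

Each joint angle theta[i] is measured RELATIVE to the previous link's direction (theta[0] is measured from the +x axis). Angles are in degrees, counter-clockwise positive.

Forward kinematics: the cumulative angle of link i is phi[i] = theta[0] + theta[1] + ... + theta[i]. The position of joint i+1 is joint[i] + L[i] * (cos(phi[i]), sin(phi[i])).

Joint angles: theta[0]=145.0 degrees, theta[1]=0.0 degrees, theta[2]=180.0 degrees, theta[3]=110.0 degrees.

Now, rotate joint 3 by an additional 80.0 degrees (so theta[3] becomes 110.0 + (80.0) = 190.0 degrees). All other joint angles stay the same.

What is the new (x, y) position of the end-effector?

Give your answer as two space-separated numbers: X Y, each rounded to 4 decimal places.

joint[0] = (0.0000, 0.0000)  (base)
link 0: phi[0] = 145 = 145 deg
  cos(145 deg) = -0.8192, sin(145 deg) = 0.5736
  joint[1] = (0.0000, 0.0000) + 10.3 * (-0.8192, 0.5736) = (0.0000 + -8.4373, 0.0000 + 5.9078) = (-8.4373, 5.9078)
link 1: phi[1] = 145 + 0 = 145 deg
  cos(145 deg) = -0.8192, sin(145 deg) = 0.5736
  joint[2] = (-8.4373, 5.9078) + 6.6 * (-0.8192, 0.5736) = (-8.4373 + -5.4064, 5.9078 + 3.7856) = (-13.8437, 9.6934)
link 2: phi[2] = 145 + 0 + 180 = 325 deg
  cos(325 deg) = 0.8192, sin(325 deg) = -0.5736
  joint[3] = (-13.8437, 9.6934) + 4.6 * (0.8192, -0.5736) = (-13.8437 + 3.7681, 9.6934 + -2.6385) = (-10.0756, 7.0550)
link 3: phi[3] = 145 + 0 + 180 + 190 = 515 deg
  cos(515 deg) = -0.9063, sin(515 deg) = 0.4226
  joint[4] = (-10.0756, 7.0550) + 1.7 * (-0.9063, 0.4226) = (-10.0756 + -1.5407, 7.0550 + 0.7185) = (-11.6163, 7.7734)
End effector: (-11.6163, 7.7734)

Answer: -11.6163 7.7734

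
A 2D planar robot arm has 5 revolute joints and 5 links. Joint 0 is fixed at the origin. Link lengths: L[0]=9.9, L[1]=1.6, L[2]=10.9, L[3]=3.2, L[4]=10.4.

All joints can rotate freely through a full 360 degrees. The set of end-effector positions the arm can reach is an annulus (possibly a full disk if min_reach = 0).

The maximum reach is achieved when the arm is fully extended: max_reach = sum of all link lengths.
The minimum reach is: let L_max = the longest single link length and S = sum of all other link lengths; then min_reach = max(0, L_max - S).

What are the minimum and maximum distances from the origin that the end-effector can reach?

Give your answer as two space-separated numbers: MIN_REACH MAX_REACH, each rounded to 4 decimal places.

Link lengths: [9.9, 1.6, 10.9, 3.2, 10.4]
max_reach = 9.9 + 1.6 + 10.9 + 3.2 + 10.4 = 36
L_max = max([9.9, 1.6, 10.9, 3.2, 10.4]) = 10.9
S (sum of others) = 36 - 10.9 = 25.1
min_reach = max(0, 10.9 - 25.1) = max(0, -14.2) = 0

Answer: 0.0000 36.0000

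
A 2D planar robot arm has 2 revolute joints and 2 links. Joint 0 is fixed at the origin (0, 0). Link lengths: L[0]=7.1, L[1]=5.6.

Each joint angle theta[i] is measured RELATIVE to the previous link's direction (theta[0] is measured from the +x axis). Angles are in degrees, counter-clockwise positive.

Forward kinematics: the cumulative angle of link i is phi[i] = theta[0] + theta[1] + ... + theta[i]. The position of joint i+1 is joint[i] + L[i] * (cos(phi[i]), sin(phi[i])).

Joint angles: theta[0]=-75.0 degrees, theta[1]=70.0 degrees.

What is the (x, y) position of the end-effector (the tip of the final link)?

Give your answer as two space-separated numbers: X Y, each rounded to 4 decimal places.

Answer: 7.4163 -7.3461

Derivation:
joint[0] = (0.0000, 0.0000)  (base)
link 0: phi[0] = -75 = -75 deg
  cos(-75 deg) = 0.2588, sin(-75 deg) = -0.9659
  joint[1] = (0.0000, 0.0000) + 7.1 * (0.2588, -0.9659) = (0.0000 + 1.8376, 0.0000 + -6.8581) = (1.8376, -6.8581)
link 1: phi[1] = -75 + 70 = -5 deg
  cos(-5 deg) = 0.9962, sin(-5 deg) = -0.0872
  joint[2] = (1.8376, -6.8581) + 5.6 * (0.9962, -0.0872) = (1.8376 + 5.5787, -6.8581 + -0.4881) = (7.4163, -7.3461)
End effector: (7.4163, -7.3461)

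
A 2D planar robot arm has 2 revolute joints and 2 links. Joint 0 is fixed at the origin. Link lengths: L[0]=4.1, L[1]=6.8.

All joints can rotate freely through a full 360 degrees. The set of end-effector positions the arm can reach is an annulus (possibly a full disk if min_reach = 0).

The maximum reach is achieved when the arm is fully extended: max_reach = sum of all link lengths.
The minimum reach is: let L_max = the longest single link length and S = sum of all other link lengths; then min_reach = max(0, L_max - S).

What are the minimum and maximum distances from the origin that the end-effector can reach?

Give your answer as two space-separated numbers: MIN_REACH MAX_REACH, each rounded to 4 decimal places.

Link lengths: [4.1, 6.8]
max_reach = 4.1 + 6.8 = 10.9
L_max = max([4.1, 6.8]) = 6.8
S (sum of others) = 10.9 - 6.8 = 4.1
min_reach = max(0, 6.8 - 4.1) = max(0, 2.7) = 2.7

Answer: 2.7000 10.9000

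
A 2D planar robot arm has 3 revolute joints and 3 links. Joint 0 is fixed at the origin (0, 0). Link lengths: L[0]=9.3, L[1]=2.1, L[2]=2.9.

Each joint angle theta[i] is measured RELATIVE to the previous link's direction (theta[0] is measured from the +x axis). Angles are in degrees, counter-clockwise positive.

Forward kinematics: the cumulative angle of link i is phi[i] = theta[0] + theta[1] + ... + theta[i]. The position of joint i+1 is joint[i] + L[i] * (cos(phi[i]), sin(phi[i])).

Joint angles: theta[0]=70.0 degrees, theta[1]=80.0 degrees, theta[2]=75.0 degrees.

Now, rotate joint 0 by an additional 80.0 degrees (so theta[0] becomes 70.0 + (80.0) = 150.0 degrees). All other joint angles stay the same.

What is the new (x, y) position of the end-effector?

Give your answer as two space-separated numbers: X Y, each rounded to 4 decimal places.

joint[0] = (0.0000, 0.0000)  (base)
link 0: phi[0] = 150 = 150 deg
  cos(150 deg) = -0.8660, sin(150 deg) = 0.5000
  joint[1] = (0.0000, 0.0000) + 9.3 * (-0.8660, 0.5000) = (0.0000 + -8.0540, 0.0000 + 4.6500) = (-8.0540, 4.6500)
link 1: phi[1] = 150 + 80 = 230 deg
  cos(230 deg) = -0.6428, sin(230 deg) = -0.7660
  joint[2] = (-8.0540, 4.6500) + 2.1 * (-0.6428, -0.7660) = (-8.0540 + -1.3499, 4.6500 + -1.6087) = (-9.4039, 3.0413)
link 2: phi[2] = 150 + 80 + 75 = 305 deg
  cos(305 deg) = 0.5736, sin(305 deg) = -0.8192
  joint[3] = (-9.4039, 3.0413) + 2.9 * (0.5736, -0.8192) = (-9.4039 + 1.6634, 3.0413 + -2.3755) = (-7.7405, 0.6658)
End effector: (-7.7405, 0.6658)

Answer: -7.7405 0.6658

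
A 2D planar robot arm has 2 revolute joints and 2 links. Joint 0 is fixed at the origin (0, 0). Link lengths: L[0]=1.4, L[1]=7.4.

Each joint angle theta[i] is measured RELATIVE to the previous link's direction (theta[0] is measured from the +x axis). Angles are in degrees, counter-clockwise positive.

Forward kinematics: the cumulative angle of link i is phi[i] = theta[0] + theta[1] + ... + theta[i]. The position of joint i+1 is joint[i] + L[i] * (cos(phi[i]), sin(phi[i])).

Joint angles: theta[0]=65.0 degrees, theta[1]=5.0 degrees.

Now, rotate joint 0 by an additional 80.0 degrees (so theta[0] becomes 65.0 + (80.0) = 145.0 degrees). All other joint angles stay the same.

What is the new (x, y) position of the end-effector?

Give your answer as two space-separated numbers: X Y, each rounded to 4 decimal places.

joint[0] = (0.0000, 0.0000)  (base)
link 0: phi[0] = 145 = 145 deg
  cos(145 deg) = -0.8192, sin(145 deg) = 0.5736
  joint[1] = (0.0000, 0.0000) + 1.4 * (-0.8192, 0.5736) = (0.0000 + -1.1468, 0.0000 + 0.8030) = (-1.1468, 0.8030)
link 1: phi[1] = 145 + 5 = 150 deg
  cos(150 deg) = -0.8660, sin(150 deg) = 0.5000
  joint[2] = (-1.1468, 0.8030) + 7.4 * (-0.8660, 0.5000) = (-1.1468 + -6.4086, 0.8030 + 3.7000) = (-7.5554, 4.5030)
End effector: (-7.5554, 4.5030)

Answer: -7.5554 4.5030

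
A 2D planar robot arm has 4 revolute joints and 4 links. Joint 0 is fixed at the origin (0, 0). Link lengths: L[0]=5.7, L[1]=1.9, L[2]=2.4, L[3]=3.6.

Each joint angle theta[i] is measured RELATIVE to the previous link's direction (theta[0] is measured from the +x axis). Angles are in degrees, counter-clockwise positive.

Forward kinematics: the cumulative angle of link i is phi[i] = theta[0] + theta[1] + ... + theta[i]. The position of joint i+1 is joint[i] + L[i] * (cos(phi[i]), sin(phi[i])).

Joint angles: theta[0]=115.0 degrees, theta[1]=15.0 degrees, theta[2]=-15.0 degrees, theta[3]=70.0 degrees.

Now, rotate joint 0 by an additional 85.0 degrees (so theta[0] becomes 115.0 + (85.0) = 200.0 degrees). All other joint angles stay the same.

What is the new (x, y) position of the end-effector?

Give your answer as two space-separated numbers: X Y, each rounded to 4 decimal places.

Answer: -9.1679 -7.4602

Derivation:
joint[0] = (0.0000, 0.0000)  (base)
link 0: phi[0] = 200 = 200 deg
  cos(200 deg) = -0.9397, sin(200 deg) = -0.3420
  joint[1] = (0.0000, 0.0000) + 5.7 * (-0.9397, -0.3420) = (0.0000 + -5.3562, 0.0000 + -1.9495) = (-5.3562, -1.9495)
link 1: phi[1] = 200 + 15 = 215 deg
  cos(215 deg) = -0.8192, sin(215 deg) = -0.5736
  joint[2] = (-5.3562, -1.9495) + 1.9 * (-0.8192, -0.5736) = (-5.3562 + -1.5564, -1.9495 + -1.0898) = (-6.9126, -3.0393)
link 2: phi[2] = 200 + 15 + -15 = 200 deg
  cos(200 deg) = -0.9397, sin(200 deg) = -0.3420
  joint[3] = (-6.9126, -3.0393) + 2.4 * (-0.9397, -0.3420) = (-6.9126 + -2.2553, -3.0393 + -0.8208) = (-9.1679, -3.8602)
link 3: phi[3] = 200 + 15 + -15 + 70 = 270 deg
  cos(270 deg) = -0.0000, sin(270 deg) = -1.0000
  joint[4] = (-9.1679, -3.8602) + 3.6 * (-0.0000, -1.0000) = (-9.1679 + -0.0000, -3.8602 + -3.6000) = (-9.1679, -7.4602)
End effector: (-9.1679, -7.4602)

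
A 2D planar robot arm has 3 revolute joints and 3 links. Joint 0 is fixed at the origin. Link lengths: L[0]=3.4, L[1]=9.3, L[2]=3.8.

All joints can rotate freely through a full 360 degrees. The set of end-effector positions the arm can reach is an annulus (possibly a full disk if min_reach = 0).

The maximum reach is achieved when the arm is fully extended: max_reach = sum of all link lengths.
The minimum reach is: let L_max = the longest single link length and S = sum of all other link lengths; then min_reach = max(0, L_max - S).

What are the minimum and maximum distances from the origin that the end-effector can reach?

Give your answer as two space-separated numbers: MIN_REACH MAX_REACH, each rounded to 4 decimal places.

Link lengths: [3.4, 9.3, 3.8]
max_reach = 3.4 + 9.3 + 3.8 = 16.5
L_max = max([3.4, 9.3, 3.8]) = 9.3
S (sum of others) = 16.5 - 9.3 = 7.2
min_reach = max(0, 9.3 - 7.2) = max(0, 2.1) = 2.1

Answer: 2.1000 16.5000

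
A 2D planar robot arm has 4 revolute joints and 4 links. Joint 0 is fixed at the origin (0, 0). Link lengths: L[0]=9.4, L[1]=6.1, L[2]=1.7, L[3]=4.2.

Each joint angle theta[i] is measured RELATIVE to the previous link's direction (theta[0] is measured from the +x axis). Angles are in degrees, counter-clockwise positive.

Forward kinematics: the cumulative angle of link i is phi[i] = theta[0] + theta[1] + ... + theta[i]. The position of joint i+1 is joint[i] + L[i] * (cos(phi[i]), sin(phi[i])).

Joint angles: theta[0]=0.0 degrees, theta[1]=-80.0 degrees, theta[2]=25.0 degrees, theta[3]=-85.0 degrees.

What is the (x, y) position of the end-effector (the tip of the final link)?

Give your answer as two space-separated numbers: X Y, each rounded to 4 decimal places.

joint[0] = (0.0000, 0.0000)  (base)
link 0: phi[0] = 0 = 0 deg
  cos(0 deg) = 1.0000, sin(0 deg) = 0.0000
  joint[1] = (0.0000, 0.0000) + 9.4 * (1.0000, 0.0000) = (0.0000 + 9.4000, 0.0000 + 0.0000) = (9.4000, 0.0000)
link 1: phi[1] = 0 + -80 = -80 deg
  cos(-80 deg) = 0.1736, sin(-80 deg) = -0.9848
  joint[2] = (9.4000, 0.0000) + 6.1 * (0.1736, -0.9848) = (9.4000 + 1.0593, 0.0000 + -6.0073) = (10.4593, -6.0073)
link 2: phi[2] = 0 + -80 + 25 = -55 deg
  cos(-55 deg) = 0.5736, sin(-55 deg) = -0.8192
  joint[3] = (10.4593, -6.0073) + 1.7 * (0.5736, -0.8192) = (10.4593 + 0.9751, -6.0073 + -1.3926) = (11.4343, -7.3999)
link 3: phi[3] = 0 + -80 + 25 + -85 = -140 deg
  cos(-140 deg) = -0.7660, sin(-140 deg) = -0.6428
  joint[4] = (11.4343, -7.3999) + 4.2 * (-0.7660, -0.6428) = (11.4343 + -3.2174, -7.3999 + -2.6997) = (8.2169, -10.0996)
End effector: (8.2169, -10.0996)

Answer: 8.2169 -10.0996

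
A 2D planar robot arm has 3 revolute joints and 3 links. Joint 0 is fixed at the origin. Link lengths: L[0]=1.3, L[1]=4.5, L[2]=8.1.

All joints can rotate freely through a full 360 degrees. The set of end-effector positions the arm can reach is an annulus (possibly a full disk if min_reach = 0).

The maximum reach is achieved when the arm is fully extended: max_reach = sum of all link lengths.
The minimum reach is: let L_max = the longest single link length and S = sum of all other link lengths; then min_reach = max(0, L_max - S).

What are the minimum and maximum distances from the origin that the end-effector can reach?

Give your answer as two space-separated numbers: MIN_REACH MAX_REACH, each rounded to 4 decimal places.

Link lengths: [1.3, 4.5, 8.1]
max_reach = 1.3 + 4.5 + 8.1 = 13.9
L_max = max([1.3, 4.5, 8.1]) = 8.1
S (sum of others) = 13.9 - 8.1 = 5.8
min_reach = max(0, 8.1 - 5.8) = max(0, 2.3) = 2.3

Answer: 2.3000 13.9000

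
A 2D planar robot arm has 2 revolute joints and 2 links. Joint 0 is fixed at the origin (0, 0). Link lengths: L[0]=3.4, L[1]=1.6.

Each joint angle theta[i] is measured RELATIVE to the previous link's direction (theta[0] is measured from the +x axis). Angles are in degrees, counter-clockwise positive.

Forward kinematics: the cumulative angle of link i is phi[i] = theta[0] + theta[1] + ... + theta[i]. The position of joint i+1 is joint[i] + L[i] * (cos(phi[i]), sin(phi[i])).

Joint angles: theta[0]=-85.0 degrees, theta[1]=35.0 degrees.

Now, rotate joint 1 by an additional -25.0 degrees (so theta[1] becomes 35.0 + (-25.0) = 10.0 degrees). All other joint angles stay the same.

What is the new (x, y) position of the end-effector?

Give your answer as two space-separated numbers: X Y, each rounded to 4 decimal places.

Answer: 0.7104 -4.9325

Derivation:
joint[0] = (0.0000, 0.0000)  (base)
link 0: phi[0] = -85 = -85 deg
  cos(-85 deg) = 0.0872, sin(-85 deg) = -0.9962
  joint[1] = (0.0000, 0.0000) + 3.4 * (0.0872, -0.9962) = (0.0000 + 0.2963, 0.0000 + -3.3871) = (0.2963, -3.3871)
link 1: phi[1] = -85 + 10 = -75 deg
  cos(-75 deg) = 0.2588, sin(-75 deg) = -0.9659
  joint[2] = (0.2963, -3.3871) + 1.6 * (0.2588, -0.9659) = (0.2963 + 0.4141, -3.3871 + -1.5455) = (0.7104, -4.9325)
End effector: (0.7104, -4.9325)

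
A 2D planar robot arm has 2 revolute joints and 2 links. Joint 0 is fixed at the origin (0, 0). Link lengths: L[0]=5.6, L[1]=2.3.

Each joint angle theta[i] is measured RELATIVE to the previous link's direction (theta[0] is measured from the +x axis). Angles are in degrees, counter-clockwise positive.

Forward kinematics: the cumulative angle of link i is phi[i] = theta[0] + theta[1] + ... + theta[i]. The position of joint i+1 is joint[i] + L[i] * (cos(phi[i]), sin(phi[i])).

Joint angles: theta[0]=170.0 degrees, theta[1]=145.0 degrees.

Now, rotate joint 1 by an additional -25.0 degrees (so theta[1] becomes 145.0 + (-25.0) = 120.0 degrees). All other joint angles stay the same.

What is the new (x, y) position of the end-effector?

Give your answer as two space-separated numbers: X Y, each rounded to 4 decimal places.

joint[0] = (0.0000, 0.0000)  (base)
link 0: phi[0] = 170 = 170 deg
  cos(170 deg) = -0.9848, sin(170 deg) = 0.1736
  joint[1] = (0.0000, 0.0000) + 5.6 * (-0.9848, 0.1736) = (0.0000 + -5.5149, 0.0000 + 0.9724) = (-5.5149, 0.9724)
link 1: phi[1] = 170 + 120 = 290 deg
  cos(290 deg) = 0.3420, sin(290 deg) = -0.9397
  joint[2] = (-5.5149, 0.9724) + 2.3 * (0.3420, -0.9397) = (-5.5149 + 0.7866, 0.9724 + -2.1613) = (-4.7283, -1.1889)
End effector: (-4.7283, -1.1889)

Answer: -4.7283 -1.1889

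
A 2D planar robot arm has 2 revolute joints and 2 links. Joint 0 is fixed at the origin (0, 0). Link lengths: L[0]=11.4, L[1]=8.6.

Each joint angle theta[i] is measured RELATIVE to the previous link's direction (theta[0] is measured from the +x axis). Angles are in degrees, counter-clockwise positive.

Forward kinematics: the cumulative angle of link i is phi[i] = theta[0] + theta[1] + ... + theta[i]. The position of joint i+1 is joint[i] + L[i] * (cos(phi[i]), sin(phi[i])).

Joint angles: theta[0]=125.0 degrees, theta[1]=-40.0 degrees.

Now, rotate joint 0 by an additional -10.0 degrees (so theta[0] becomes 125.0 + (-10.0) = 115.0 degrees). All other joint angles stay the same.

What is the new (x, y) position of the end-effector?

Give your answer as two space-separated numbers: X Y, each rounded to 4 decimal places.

Answer: -2.5920 18.6389

Derivation:
joint[0] = (0.0000, 0.0000)  (base)
link 0: phi[0] = 115 = 115 deg
  cos(115 deg) = -0.4226, sin(115 deg) = 0.9063
  joint[1] = (0.0000, 0.0000) + 11.4 * (-0.4226, 0.9063) = (0.0000 + -4.8178, 0.0000 + 10.3319) = (-4.8178, 10.3319)
link 1: phi[1] = 115 + -40 = 75 deg
  cos(75 deg) = 0.2588, sin(75 deg) = 0.9659
  joint[2] = (-4.8178, 10.3319) + 8.6 * (0.2588, 0.9659) = (-4.8178 + 2.2258, 10.3319 + 8.3070) = (-2.5920, 18.6389)
End effector: (-2.5920, 18.6389)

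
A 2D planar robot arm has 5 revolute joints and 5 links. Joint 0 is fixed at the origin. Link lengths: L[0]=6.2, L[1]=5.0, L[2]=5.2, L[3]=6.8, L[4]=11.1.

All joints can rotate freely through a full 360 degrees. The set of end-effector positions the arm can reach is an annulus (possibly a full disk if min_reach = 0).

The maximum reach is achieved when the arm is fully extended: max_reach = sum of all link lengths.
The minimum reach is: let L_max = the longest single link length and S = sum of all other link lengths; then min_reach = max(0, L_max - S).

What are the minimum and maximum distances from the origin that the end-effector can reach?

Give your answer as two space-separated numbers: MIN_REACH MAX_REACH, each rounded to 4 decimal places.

Link lengths: [6.2, 5.0, 5.2, 6.8, 11.1]
max_reach = 6.2 + 5 + 5.2 + 6.8 + 11.1 = 34.3
L_max = max([6.2, 5.0, 5.2, 6.8, 11.1]) = 11.1
S (sum of others) = 34.3 - 11.1 = 23.2
min_reach = max(0, 11.1 - 23.2) = max(0, -12.1) = 0

Answer: 0.0000 34.3000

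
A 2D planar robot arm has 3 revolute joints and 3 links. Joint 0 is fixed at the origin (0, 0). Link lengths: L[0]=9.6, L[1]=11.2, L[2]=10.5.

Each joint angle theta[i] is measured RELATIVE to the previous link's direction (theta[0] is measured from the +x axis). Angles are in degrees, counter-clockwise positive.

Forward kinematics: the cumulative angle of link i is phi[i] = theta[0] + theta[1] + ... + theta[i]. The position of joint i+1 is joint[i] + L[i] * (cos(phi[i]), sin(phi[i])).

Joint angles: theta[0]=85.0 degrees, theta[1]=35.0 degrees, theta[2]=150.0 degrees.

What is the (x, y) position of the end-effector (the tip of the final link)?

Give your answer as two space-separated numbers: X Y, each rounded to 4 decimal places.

joint[0] = (0.0000, 0.0000)  (base)
link 0: phi[0] = 85 = 85 deg
  cos(85 deg) = 0.0872, sin(85 deg) = 0.9962
  joint[1] = (0.0000, 0.0000) + 9.6 * (0.0872, 0.9962) = (0.0000 + 0.8367, 0.0000 + 9.5635) = (0.8367, 9.5635)
link 1: phi[1] = 85 + 35 = 120 deg
  cos(120 deg) = -0.5000, sin(120 deg) = 0.8660
  joint[2] = (0.8367, 9.5635) + 11.2 * (-0.5000, 0.8660) = (0.8367 + -5.6000, 9.5635 + 9.6995) = (-4.7633, 19.2630)
link 2: phi[2] = 85 + 35 + 150 = 270 deg
  cos(270 deg) = -0.0000, sin(270 deg) = -1.0000
  joint[3] = (-4.7633, 19.2630) + 10.5 * (-0.0000, -1.0000) = (-4.7633 + -0.0000, 19.2630 + -10.5000) = (-4.7633, 8.7630)
End effector: (-4.7633, 8.7630)

Answer: -4.7633 8.7630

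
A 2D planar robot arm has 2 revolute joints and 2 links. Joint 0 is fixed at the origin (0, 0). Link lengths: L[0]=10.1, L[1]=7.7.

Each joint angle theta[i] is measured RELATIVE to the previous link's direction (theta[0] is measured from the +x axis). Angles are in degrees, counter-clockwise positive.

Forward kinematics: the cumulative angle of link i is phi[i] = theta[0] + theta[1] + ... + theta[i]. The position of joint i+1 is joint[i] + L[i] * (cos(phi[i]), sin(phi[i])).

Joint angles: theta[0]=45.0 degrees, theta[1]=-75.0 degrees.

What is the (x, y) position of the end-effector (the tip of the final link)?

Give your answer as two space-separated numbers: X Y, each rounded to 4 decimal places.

joint[0] = (0.0000, 0.0000)  (base)
link 0: phi[0] = 45 = 45 deg
  cos(45 deg) = 0.7071, sin(45 deg) = 0.7071
  joint[1] = (0.0000, 0.0000) + 10.1 * (0.7071, 0.7071) = (0.0000 + 7.1418, 0.0000 + 7.1418) = (7.1418, 7.1418)
link 1: phi[1] = 45 + -75 = -30 deg
  cos(-30 deg) = 0.8660, sin(-30 deg) = -0.5000
  joint[2] = (7.1418, 7.1418) + 7.7 * (0.8660, -0.5000) = (7.1418 + 6.6684, 7.1418 + -3.8500) = (13.8102, 3.2918)
End effector: (13.8102, 3.2918)

Answer: 13.8102 3.2918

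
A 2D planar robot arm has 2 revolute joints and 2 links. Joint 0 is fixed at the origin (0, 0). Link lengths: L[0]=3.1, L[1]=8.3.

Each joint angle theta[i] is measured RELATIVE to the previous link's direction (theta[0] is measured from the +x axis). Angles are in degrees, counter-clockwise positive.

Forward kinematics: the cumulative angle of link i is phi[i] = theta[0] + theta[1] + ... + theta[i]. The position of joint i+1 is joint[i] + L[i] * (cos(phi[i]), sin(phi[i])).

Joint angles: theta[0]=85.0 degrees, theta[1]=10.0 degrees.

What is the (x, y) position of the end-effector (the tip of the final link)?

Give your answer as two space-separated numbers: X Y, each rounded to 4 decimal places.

joint[0] = (0.0000, 0.0000)  (base)
link 0: phi[0] = 85 = 85 deg
  cos(85 deg) = 0.0872, sin(85 deg) = 0.9962
  joint[1] = (0.0000, 0.0000) + 3.1 * (0.0872, 0.9962) = (0.0000 + 0.2702, 0.0000 + 3.0882) = (0.2702, 3.0882)
link 1: phi[1] = 85 + 10 = 95 deg
  cos(95 deg) = -0.0872, sin(95 deg) = 0.9962
  joint[2] = (0.2702, 3.0882) + 8.3 * (-0.0872, 0.9962) = (0.2702 + -0.7234, 3.0882 + 8.2684) = (-0.4532, 11.3566)
End effector: (-0.4532, 11.3566)

Answer: -0.4532 11.3566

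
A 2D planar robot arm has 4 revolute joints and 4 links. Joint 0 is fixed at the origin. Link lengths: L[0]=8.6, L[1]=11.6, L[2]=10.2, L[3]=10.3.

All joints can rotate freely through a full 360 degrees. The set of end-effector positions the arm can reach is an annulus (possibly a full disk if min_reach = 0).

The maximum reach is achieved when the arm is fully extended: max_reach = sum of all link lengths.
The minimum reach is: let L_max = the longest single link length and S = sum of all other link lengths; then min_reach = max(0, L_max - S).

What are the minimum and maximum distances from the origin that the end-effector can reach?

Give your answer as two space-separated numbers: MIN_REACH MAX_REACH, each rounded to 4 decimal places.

Link lengths: [8.6, 11.6, 10.2, 10.3]
max_reach = 8.6 + 11.6 + 10.2 + 10.3 = 40.7
L_max = max([8.6, 11.6, 10.2, 10.3]) = 11.6
S (sum of others) = 40.7 - 11.6 = 29.1
min_reach = max(0, 11.6 - 29.1) = max(0, -17.5) = 0

Answer: 0.0000 40.7000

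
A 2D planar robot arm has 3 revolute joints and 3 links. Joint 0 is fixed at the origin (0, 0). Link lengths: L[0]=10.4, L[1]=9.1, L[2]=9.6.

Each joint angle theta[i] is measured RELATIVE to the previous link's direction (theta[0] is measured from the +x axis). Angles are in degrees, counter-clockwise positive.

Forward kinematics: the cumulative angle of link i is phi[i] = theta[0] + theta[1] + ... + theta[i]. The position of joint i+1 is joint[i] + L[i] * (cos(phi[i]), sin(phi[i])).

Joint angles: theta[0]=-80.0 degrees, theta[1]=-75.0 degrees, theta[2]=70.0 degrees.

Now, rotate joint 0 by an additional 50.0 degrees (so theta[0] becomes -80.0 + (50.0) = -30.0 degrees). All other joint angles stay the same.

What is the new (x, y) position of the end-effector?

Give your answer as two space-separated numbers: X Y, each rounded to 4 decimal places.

joint[0] = (0.0000, 0.0000)  (base)
link 0: phi[0] = -30 = -30 deg
  cos(-30 deg) = 0.8660, sin(-30 deg) = -0.5000
  joint[1] = (0.0000, 0.0000) + 10.4 * (0.8660, -0.5000) = (0.0000 + 9.0067, 0.0000 + -5.2000) = (9.0067, -5.2000)
link 1: phi[1] = -30 + -75 = -105 deg
  cos(-105 deg) = -0.2588, sin(-105 deg) = -0.9659
  joint[2] = (9.0067, -5.2000) + 9.1 * (-0.2588, -0.9659) = (9.0067 + -2.3553, -5.2000 + -8.7899) = (6.6514, -13.9899)
link 2: phi[2] = -30 + -75 + 70 = -35 deg
  cos(-35 deg) = 0.8192, sin(-35 deg) = -0.5736
  joint[3] = (6.6514, -13.9899) + 9.6 * (0.8192, -0.5736) = (6.6514 + 7.8639, -13.9899 + -5.5063) = (14.5153, -19.4963)
End effector: (14.5153, -19.4963)

Answer: 14.5153 -19.4963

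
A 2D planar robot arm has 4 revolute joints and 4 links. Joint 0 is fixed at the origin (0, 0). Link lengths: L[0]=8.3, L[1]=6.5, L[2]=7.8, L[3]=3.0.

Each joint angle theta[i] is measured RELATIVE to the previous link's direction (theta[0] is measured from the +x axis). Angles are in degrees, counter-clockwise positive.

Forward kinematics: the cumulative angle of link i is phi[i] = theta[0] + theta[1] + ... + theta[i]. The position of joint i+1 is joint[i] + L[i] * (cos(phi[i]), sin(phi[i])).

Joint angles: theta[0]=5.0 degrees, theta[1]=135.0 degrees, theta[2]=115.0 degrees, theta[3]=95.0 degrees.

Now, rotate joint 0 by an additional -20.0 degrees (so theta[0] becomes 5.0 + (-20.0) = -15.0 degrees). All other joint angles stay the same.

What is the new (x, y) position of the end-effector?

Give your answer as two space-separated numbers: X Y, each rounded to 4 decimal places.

joint[0] = (0.0000, 0.0000)  (base)
link 0: phi[0] = -15 = -15 deg
  cos(-15 deg) = 0.9659, sin(-15 deg) = -0.2588
  joint[1] = (0.0000, 0.0000) + 8.3 * (0.9659, -0.2588) = (0.0000 + 8.0172, 0.0000 + -2.1482) = (8.0172, -2.1482)
link 1: phi[1] = -15 + 135 = 120 deg
  cos(120 deg) = -0.5000, sin(120 deg) = 0.8660
  joint[2] = (8.0172, -2.1482) + 6.5 * (-0.5000, 0.8660) = (8.0172 + -3.2500, -2.1482 + 5.6292) = (4.7672, 3.4810)
link 2: phi[2] = -15 + 135 + 115 = 235 deg
  cos(235 deg) = -0.5736, sin(235 deg) = -0.8192
  joint[3] = (4.7672, 3.4810) + 7.8 * (-0.5736, -0.8192) = (4.7672 + -4.4739, 3.4810 + -6.3894) = (0.2933, -2.9084)
link 3: phi[3] = -15 + 135 + 115 + 95 = 330 deg
  cos(330 deg) = 0.8660, sin(330 deg) = -0.5000
  joint[4] = (0.2933, -2.9084) + 3 * (0.8660, -0.5000) = (0.2933 + 2.5981, -2.9084 + -1.5000) = (2.8914, -4.4084)
End effector: (2.8914, -4.4084)

Answer: 2.8914 -4.4084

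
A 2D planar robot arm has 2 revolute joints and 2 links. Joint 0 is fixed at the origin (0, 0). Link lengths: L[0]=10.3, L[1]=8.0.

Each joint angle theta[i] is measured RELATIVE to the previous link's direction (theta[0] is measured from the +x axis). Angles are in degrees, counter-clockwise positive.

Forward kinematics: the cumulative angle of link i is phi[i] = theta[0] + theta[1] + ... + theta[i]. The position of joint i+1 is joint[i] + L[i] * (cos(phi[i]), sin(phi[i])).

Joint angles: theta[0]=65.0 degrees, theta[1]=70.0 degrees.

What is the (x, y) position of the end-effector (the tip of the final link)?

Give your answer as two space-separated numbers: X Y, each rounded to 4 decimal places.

Answer: -1.3039 14.9918

Derivation:
joint[0] = (0.0000, 0.0000)  (base)
link 0: phi[0] = 65 = 65 deg
  cos(65 deg) = 0.4226, sin(65 deg) = 0.9063
  joint[1] = (0.0000, 0.0000) + 10.3 * (0.4226, 0.9063) = (0.0000 + 4.3530, 0.0000 + 9.3350) = (4.3530, 9.3350)
link 1: phi[1] = 65 + 70 = 135 deg
  cos(135 deg) = -0.7071, sin(135 deg) = 0.7071
  joint[2] = (4.3530, 9.3350) + 8 * (-0.7071, 0.7071) = (4.3530 + -5.6569, 9.3350 + 5.6569) = (-1.3039, 14.9918)
End effector: (-1.3039, 14.9918)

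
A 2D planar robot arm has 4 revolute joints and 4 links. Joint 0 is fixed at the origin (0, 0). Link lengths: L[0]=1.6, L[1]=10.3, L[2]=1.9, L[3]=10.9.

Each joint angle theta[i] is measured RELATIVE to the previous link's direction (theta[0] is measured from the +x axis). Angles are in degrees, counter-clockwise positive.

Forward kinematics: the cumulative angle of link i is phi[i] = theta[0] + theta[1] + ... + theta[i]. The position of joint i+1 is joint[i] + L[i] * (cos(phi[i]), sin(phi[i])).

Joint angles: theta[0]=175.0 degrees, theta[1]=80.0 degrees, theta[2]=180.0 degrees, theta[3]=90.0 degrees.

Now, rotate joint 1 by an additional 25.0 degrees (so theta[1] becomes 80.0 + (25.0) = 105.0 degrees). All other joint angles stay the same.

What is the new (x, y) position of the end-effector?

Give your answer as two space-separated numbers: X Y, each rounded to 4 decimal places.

joint[0] = (0.0000, 0.0000)  (base)
link 0: phi[0] = 175 = 175 deg
  cos(175 deg) = -0.9962, sin(175 deg) = 0.0872
  joint[1] = (0.0000, 0.0000) + 1.6 * (-0.9962, 0.0872) = (0.0000 + -1.5939, 0.0000 + 0.1394) = (-1.5939, 0.1394)
link 1: phi[1] = 175 + 105 = 280 deg
  cos(280 deg) = 0.1736, sin(280 deg) = -0.9848
  joint[2] = (-1.5939, 0.1394) + 10.3 * (0.1736, -0.9848) = (-1.5939 + 1.7886, 0.1394 + -10.1435) = (0.1947, -10.0041)
link 2: phi[2] = 175 + 105 + 180 = 460 deg
  cos(460 deg) = -0.1736, sin(460 deg) = 0.9848
  joint[3] = (0.1947, -10.0041) + 1.9 * (-0.1736, 0.9848) = (0.1947 + -0.3299, -10.0041 + 1.8711) = (-0.1353, -8.1329)
link 3: phi[3] = 175 + 105 + 180 + 90 = 550 deg
  cos(550 deg) = -0.9848, sin(550 deg) = -0.1736
  joint[4] = (-0.1353, -8.1329) + 10.9 * (-0.9848, -0.1736) = (-0.1353 + -10.7344, -8.1329 + -1.8928) = (-10.8697, -10.0257)
End effector: (-10.8697, -10.0257)

Answer: -10.8697 -10.0257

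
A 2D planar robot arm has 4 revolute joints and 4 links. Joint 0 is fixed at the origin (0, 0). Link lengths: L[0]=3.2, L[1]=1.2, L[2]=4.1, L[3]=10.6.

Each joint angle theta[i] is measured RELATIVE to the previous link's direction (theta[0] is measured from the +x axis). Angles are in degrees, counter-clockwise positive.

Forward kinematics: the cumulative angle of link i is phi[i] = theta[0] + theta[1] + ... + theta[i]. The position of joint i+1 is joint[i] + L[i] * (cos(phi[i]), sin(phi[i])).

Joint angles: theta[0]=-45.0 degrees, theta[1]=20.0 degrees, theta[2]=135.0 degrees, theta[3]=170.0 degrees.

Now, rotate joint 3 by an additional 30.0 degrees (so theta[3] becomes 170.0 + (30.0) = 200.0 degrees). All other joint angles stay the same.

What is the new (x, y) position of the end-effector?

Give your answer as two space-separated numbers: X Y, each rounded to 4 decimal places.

joint[0] = (0.0000, 0.0000)  (base)
link 0: phi[0] = -45 = -45 deg
  cos(-45 deg) = 0.7071, sin(-45 deg) = -0.7071
  joint[1] = (0.0000, 0.0000) + 3.2 * (0.7071, -0.7071) = (0.0000 + 2.2627, 0.0000 + -2.2627) = (2.2627, -2.2627)
link 1: phi[1] = -45 + 20 = -25 deg
  cos(-25 deg) = 0.9063, sin(-25 deg) = -0.4226
  joint[2] = (2.2627, -2.2627) + 1.2 * (0.9063, -0.4226) = (2.2627 + 1.0876, -2.2627 + -0.5071) = (3.3503, -2.7699)
link 2: phi[2] = -45 + 20 + 135 = 110 deg
  cos(110 deg) = -0.3420, sin(110 deg) = 0.9397
  joint[3] = (3.3503, -2.7699) + 4.1 * (-0.3420, 0.9397) = (3.3503 + -1.4023, -2.7699 + 3.8527) = (1.9480, 1.0829)
link 3: phi[3] = -45 + 20 + 135 + 200 = 310 deg
  cos(310 deg) = 0.6428, sin(310 deg) = -0.7660
  joint[4] = (1.9480, 1.0829) + 10.6 * (0.6428, -0.7660) = (1.9480 + 6.8135, 1.0829 + -8.1201) = (8.7616, -7.0372)
End effector: (8.7616, -7.0372)

Answer: 8.7616 -7.0372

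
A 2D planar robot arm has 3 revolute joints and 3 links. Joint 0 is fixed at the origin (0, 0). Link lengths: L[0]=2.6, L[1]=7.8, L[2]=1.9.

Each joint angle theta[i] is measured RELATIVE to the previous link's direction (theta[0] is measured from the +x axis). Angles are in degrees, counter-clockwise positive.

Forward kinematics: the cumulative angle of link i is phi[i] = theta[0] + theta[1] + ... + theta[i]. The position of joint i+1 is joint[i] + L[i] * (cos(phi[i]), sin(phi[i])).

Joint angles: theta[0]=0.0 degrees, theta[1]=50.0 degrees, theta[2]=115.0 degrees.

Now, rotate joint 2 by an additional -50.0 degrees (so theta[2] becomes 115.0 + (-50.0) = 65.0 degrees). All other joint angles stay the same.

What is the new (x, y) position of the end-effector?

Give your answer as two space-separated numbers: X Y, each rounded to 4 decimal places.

Answer: 6.8108 7.6971

Derivation:
joint[0] = (0.0000, 0.0000)  (base)
link 0: phi[0] = 0 = 0 deg
  cos(0 deg) = 1.0000, sin(0 deg) = 0.0000
  joint[1] = (0.0000, 0.0000) + 2.6 * (1.0000, 0.0000) = (0.0000 + 2.6000, 0.0000 + 0.0000) = (2.6000, 0.0000)
link 1: phi[1] = 0 + 50 = 50 deg
  cos(50 deg) = 0.6428, sin(50 deg) = 0.7660
  joint[2] = (2.6000, 0.0000) + 7.8 * (0.6428, 0.7660) = (2.6000 + 5.0137, 0.0000 + 5.9751) = (7.6137, 5.9751)
link 2: phi[2] = 0 + 50 + 65 = 115 deg
  cos(115 deg) = -0.4226, sin(115 deg) = 0.9063
  joint[3] = (7.6137, 5.9751) + 1.9 * (-0.4226, 0.9063) = (7.6137 + -0.8030, 5.9751 + 1.7220) = (6.8108, 7.6971)
End effector: (6.8108, 7.6971)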